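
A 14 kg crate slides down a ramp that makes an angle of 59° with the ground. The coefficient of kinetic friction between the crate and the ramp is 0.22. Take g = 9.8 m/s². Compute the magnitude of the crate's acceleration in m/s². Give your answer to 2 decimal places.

7.29 m/s²

Resolving the weight along the incline: the component pulling the crate down the slope is mg sin 59° = 14 × 9.8 × 0.8572 = 117.608 N, and the normal force is N = mg cos 59° = 14 × 9.8 × 0.5150 = 70.658 N.
Kinetic friction acts up the slope with magnitude f = μN = 0.22 × 70.658 = 15.545 N.
Net force along the incline is 117.608 − 15.545 = 102.063 N, so a = 102.063 / 14 = 7.2902 m/s².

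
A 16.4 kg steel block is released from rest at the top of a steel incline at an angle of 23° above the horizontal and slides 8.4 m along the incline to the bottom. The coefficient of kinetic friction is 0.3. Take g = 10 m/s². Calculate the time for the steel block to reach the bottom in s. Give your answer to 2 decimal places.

The weight component along the incline is mg sin 23° = 64.080 N and the normal force is N = mg cos 23° = 150.963 N.
Friction up the slope is f = μN = 0.3 × 150.963 = 45.289 N, so the net downslope force is 64.080 − 45.289 = 18.791 N and a = 18.791 / 16.4 = 1.1458 m/s².
Starting from rest, L = ½at², so t = √(2L/a) = √(2 × 8.4 / 1.1458) = 3.8291 s.

3.83 s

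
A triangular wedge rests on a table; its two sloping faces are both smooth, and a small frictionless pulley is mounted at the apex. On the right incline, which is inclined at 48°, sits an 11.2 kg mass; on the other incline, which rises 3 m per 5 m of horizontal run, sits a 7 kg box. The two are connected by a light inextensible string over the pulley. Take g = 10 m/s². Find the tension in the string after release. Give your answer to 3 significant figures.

54.2 N

Resolve each weight along its own incline: the 11.2 kg mass has component 11.2 × 10 × sin 48° = 83.232 N down its slope, and the 7 kg mass has 7 × 10 × sin 30.96° = 36.015 N down its slope.
The 11.2 kg side's 83.232 N exceeds the other side's 36.015 N, so that mass slides down and the 7 kg mass slides up. Taking that direction as positive, Newton's second law for the whole system gives 83.232 − 36.015 = (11.2 + 7) a, so a = 47.217 / 18.2 = 2.5943 m/s².
For the 7 kg mass (up-slope positive): T − 36.015 = 7 × 2.5943, so T = 54.175 N.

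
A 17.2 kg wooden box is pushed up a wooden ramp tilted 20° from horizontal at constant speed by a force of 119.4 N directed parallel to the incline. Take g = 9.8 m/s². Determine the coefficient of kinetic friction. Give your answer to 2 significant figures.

At constant speed ΣF = 0 along the incline. The applied 119.4 N acts up the slope; the weight component mg sin 20° = 57.651 N and kinetic friction μN both act down the slope.
So 119.4 = 57.651 + μ × 158.395, giving μ = (119.4 − 57.651) / 158.395 = 0.3898.

0.39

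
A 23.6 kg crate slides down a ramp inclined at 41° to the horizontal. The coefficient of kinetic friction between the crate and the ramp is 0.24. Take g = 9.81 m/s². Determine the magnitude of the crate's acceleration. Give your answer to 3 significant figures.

4.66 m/s²

Resolving the weight along the incline: the component pulling the crate down the slope is mg sin 41° = 23.6 × 9.81 × 0.6561 = 151.898 N, and the normal force is N = mg cos 41° = 23.6 × 9.81 × 0.7547 = 174.725 N.
Kinetic friction acts up the slope with magnitude f = μN = 0.24 × 174.725 = 41.934 N.
Net force along the incline is 151.898 − 41.934 = 109.964 N, so a = 109.964 / 23.6 = 4.6595 m/s².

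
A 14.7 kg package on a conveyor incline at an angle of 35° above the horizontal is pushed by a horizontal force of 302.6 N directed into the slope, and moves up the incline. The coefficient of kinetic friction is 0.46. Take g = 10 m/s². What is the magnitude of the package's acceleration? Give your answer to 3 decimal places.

The horizontal push has components F cos 35° = 302.6 × 0.8192 = 247.890 N up the incline and F sin 35° = 302.6 × 0.5736 = 173.571 N pressing into the surface.
The normal force is therefore N = mg cos 35° + F sin 35° = 120.422 + 173.571 = 293.993 N, and kinetic friction down the slope is μN = 0.46 × 293.993 = 135.237 N.
Along the incline: F cos 35° − mg sin 35° − μN = ma, so 247.890 − 84.319 − 135.237 = 14.7 a, giving a = 1.9275 m/s².

1.927 m/s²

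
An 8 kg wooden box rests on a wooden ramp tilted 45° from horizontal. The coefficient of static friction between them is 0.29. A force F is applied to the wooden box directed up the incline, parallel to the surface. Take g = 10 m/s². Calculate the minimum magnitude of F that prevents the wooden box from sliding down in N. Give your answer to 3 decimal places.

The normal force is N = mg cos 45° = 56.569 N. With F at its minimum the wooden box is on the verge of sliding down, so static friction is at its maximum μ_s N = 0.29 × 56.569 = 16.405 N and acts up the slope.
Equilibrium along the incline: F + μ_s N = mg sin 45°, so F = 56.569 − 16.405 = 40.164 N.

40.164 N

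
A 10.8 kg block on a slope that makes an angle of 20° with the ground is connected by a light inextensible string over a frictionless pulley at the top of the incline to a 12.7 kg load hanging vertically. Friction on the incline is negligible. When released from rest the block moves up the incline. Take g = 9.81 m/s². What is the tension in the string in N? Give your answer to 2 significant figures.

77 N

For the block on the incline: the weight component along the slope is m₁g sin 20° = 10.8 × 9.81 × 0.3420 = 36.234 N and the normal force is N = m₁g cos 20° = 99.559 N.
Newton's second law for the block (up-slope positive): T − 36.234 = 10.8 a. For the hanging load (downward positive): 12.7 × 9.81 − T = 12.7 a.
Adding the two equations eliminates T: 88.353 = 23.5 a, so a = 3.7597 m/s².
Then from the hanging load's equation, T = 12.7 × (9.81 − 3.7597) = 76.839 N.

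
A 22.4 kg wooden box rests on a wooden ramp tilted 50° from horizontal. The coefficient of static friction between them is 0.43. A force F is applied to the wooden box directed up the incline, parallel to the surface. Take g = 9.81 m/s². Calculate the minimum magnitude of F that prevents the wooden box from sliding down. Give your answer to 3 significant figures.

The normal force is N = mg cos 50° = 141.249 N. With F at its minimum the wooden box is on the verge of sliding down, so static friction is at its maximum μ_s N = 0.43 × 141.249 = 60.737 N and acts up the slope.
Equilibrium along the incline: F + μ_s N = mg sin 50°, so F = 168.334 − 60.737 = 107.597 N.

108 N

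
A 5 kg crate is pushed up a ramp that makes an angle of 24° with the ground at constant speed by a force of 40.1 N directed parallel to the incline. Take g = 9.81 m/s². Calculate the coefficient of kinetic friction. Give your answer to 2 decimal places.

0.45

At constant speed ΣF = 0 along the incline. The applied 40.1 N acts up the slope; the weight component mg sin 24° = 19.950 N and kinetic friction μN both act down the slope.
So 40.1 = 19.950 + μ × 44.809, giving μ = (40.1 − 19.950) / 44.809 = 0.4497.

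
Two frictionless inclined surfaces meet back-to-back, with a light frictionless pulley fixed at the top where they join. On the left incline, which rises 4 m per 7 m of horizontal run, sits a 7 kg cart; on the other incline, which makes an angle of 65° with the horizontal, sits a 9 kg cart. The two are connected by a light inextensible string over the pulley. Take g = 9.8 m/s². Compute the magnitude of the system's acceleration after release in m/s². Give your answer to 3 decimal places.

2.869 m/s²

Resolve each weight along its own incline: the 7 kg mass has component 7 × 9.8 × sin 29.74° = 34.035 N down its slope, and the 9 kg mass has 9 × 9.8 × sin 65° = 79.936 N down its slope.
The 9 kg side's 79.936 N exceeds the other side's 34.035 N, so that mass slides down and the 7 kg mass slides up. Taking that direction as positive, Newton's second law for the whole system gives 79.936 − 34.035 = (7 + 9) a, so a = 45.901 / 16 = 2.8688 m/s².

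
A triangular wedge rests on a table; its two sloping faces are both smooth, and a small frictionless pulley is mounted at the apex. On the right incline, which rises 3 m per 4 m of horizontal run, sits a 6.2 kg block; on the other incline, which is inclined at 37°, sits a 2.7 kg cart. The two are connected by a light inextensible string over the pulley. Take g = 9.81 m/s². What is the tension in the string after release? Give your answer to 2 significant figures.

Resolve each weight along its own incline: the 6.2 kg mass has component 6.2 × 9.81 × sin 36.87° = 36.493 N down its slope, and the 2.7 kg mass has 2.7 × 9.81 × sin 37° = 15.940 N down its slope.
The 6.2 kg side's 36.493 N exceeds the other side's 15.940 N, so that mass slides down and the 2.7 kg mass slides up. Taking that direction as positive, Newton's second law for the whole system gives 36.493 − 15.940 = (6.2 + 2.7) a, so a = 20.553 / 8.9 = 2.3093 m/s².
For the 2.7 kg mass (up-slope positive): T − 15.940 = 2.7 × 2.3093, so T = 22.175 N.

22 N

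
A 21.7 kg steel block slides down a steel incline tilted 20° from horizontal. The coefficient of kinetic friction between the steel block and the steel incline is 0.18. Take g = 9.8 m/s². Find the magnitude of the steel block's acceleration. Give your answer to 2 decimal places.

1.69 m/s²

Resolving the weight along the incline: the component pulling the steel block down the slope is mg sin 20° = 21.7 × 9.8 × 0.3420 = 72.730 N, and the normal force is N = mg cos 20° = 21.7 × 9.8 × 0.9397 = 199.837 N.
Kinetic friction acts up the slope with magnitude f = μN = 0.18 × 199.837 = 35.971 N.
Net force along the incline is 72.730 − 35.971 = 36.759 N, so a = 36.759 / 21.7 = 1.6940 m/s².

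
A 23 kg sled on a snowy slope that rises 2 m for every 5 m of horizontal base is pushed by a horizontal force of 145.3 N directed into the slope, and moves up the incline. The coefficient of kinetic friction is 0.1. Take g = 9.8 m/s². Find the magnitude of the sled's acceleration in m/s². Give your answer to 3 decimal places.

The horizontal push has components F cos 21.80° = 145.3 × 0.9285 = 134.911 N up the incline and F sin 21.80° = 145.3 × 0.3714 = 53.964 N pressing into the surface.
The normal force is therefore N = mg cos 21.80° + F sin 21.80° = 209.284 + 53.964 = 263.248 N, and kinetic friction down the slope is μN = 0.1 × 263.248 = 26.325 N.
Along the incline: F cos 21.80° − mg sin 21.80° − μN = ma, so 134.911 − 83.714 − 26.325 = 23 a, giving a = 1.0814 m/s².

1.081 m/s²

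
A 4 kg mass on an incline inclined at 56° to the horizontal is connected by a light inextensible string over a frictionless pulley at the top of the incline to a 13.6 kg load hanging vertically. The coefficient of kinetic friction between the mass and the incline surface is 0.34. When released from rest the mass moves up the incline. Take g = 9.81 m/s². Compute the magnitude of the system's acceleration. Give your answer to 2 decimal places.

For the mass on the incline: the weight component along the slope is m₁g sin 56° = 4 × 9.81 × 0.8290 = 32.530 N and the normal force is N = m₁g cos 56° = 21.943 N.
Kinetic friction opposes the mass's motion up the incline: f = μN = 0.34 × 21.943 = 7.461 N acting down the slope.
Newton's second law for the mass (up-slope positive): T − 32.530 − 7.461 = 4 a. For the hanging load (downward positive): 13.6 × 9.81 − T = 13.6 a.
Adding the two equations eliminates T: 93.425 = 17.6 a, so a = 5.3082 m/s².

5.31 m/s²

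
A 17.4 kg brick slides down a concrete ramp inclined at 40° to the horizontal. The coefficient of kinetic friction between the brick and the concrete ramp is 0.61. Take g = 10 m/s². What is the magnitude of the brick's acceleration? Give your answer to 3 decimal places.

1.755 m/s²

Resolving the weight along the incline: the component pulling the brick down the slope is mg sin 40° = 17.4 × 10 × 0.6428 = 111.847 N, and the normal force is N = mg cos 40° = 17.4 × 10 × 0.7660 = 133.284 N.
Kinetic friction acts up the slope with magnitude f = μN = 0.61 × 133.284 = 81.303 N.
Net force along the incline is 111.847 − 81.303 = 30.544 N, so a = 30.544 / 17.4 = 1.7554 m/s².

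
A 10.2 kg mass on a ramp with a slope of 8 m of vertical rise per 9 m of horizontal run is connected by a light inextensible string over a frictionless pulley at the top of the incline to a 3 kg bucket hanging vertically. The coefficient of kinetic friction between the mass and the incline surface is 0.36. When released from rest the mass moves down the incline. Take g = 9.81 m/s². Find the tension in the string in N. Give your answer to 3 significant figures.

31.7 N

For the mass on the incline: the weight component along the slope is m₁g sin 41.63° = 10.2 × 9.81 × 0.6644 = 66.481 N and the normal force is N = m₁g cos 41.63° = 74.787 N.
Kinetic friction opposes the mass's motion down the incline: f = μN = 0.36 × 74.787 = 26.923 N acting up the slope.
Newton's second law for the mass (down-slope positive): 66.481 − 26.923 − T = 10.2 a. For the hanging bucket (upward positive): T − 3 × 9.81 = 3 a.
Adding the two equations eliminates T: 10.128 = 13.2 a, so a = 0.7673 m/s².
Then from the hanging bucket's equation, T = 3 × (9.81 + 0.7673) = 31.732 N.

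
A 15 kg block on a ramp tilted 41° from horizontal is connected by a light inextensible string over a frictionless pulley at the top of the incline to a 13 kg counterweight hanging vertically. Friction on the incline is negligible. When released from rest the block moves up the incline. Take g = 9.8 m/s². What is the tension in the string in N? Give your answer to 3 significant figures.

For the block on the incline: the weight component along the slope is m₁g sin 41° = 15 × 9.8 × 0.6561 = 96.447 N and the normal force is N = m₁g cos 41° = 110.942 N.
Newton's second law for the block (up-slope positive): T − 96.447 = 15 a. For the hanging counterweight (downward positive): 13 × 9.8 − T = 13 a.
Adding the two equations eliminates T: 30.953 = 28 a, so a = 1.1055 m/s².
Then from the hanging counterweight's equation, T = 13 × (9.8 − 1.1055) = 113.029 N.

113 N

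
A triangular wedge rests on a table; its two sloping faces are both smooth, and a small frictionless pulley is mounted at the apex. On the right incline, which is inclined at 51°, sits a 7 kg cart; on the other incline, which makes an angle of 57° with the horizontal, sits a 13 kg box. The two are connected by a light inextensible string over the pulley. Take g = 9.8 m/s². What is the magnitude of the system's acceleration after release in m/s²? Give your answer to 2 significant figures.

2.7 m/s²

Resolve each weight along its own incline: the 7 kg mass has component 7 × 9.8 × sin 51° = 53.312 N down its slope, and the 13 kg mass has 13 × 9.8 × sin 57° = 106.847 N down its slope.
The 13 kg side's 106.847 N exceeds the other side's 53.312 N, so that mass slides down and the 7 kg mass slides up. Taking that direction as positive, Newton's second law for the whole system gives 106.847 − 53.312 = (7 + 13) a, so a = 53.535 / 20 = 2.6767 m/s².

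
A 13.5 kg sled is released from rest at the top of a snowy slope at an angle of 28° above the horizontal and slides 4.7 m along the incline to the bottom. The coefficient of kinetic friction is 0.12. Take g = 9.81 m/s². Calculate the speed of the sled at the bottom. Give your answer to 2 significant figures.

The weight component along the incline is mg sin 28° = 62.174 N and the normal force is N = mg cos 28° = 116.933 N.
Friction up the slope is f = μN = 0.12 × 116.933 = 14.032 N, so the net downslope force is 62.174 − 14.032 = 48.142 N and a = 48.142 / 13.5 = 3.5661 m/s².
Starting from rest over a distance of 4.7 m, v² = 2aL = 2 × 3.5661 × 4.7 = 33.5213, so v = 5.7898 m/s.

5.8 m/s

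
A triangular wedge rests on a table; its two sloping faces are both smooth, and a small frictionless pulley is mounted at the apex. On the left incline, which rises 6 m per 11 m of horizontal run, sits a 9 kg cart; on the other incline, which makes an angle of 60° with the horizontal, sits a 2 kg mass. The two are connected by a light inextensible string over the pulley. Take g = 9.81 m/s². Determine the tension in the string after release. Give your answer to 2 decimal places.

Resolve each weight along its own incline: the 9 kg mass has component 9 × 9.81 × sin 28.61° = 42.278 N down its slope, and the 2 kg mass has 2 × 9.81 × sin 60° = 16.991 N down its slope.
The 9 kg side's 42.278 N exceeds the other side's 16.991 N, so that mass slides down and the 2 kg mass slides up. Taking that direction as positive, Newton's second law for the whole system gives 42.278 − 16.991 = (9 + 2) a, so a = 25.287 / 11 = 2.2988 m/s².
For the 2 kg mass (up-slope positive): T − 16.991 = 2 × 2.2988, so T = 21.589 N.

21.59 N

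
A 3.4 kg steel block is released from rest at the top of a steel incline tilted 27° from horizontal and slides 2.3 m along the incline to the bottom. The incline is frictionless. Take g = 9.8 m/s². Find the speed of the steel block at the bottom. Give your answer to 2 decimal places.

4.52 m/s

The weight component along the incline is mg sin 27° = 15.127 N and the normal force is N = mg cos 27° = 29.688 N.
With no friction, a = g sin 27° = 4.4491 m/s².
Starting from rest over a distance of 2.3 m, v² = 2aL = 2 × 4.4491 × 2.3 = 20.4659, so v = 4.5239 m/s.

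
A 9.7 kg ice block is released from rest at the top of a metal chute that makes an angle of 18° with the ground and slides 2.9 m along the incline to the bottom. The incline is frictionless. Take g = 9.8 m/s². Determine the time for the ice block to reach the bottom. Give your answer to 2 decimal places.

1.38 s

The weight component along the incline is mg sin 18° = 29.375 N and the normal force is N = mg cos 18° = 90.407 N.
With no friction, a = g sin 18° = 3.0284 m/s².
Starting from rest, L = ½at², so t = √(2L/a) = √(2 × 2.9 / 3.0284) = 1.3839 s.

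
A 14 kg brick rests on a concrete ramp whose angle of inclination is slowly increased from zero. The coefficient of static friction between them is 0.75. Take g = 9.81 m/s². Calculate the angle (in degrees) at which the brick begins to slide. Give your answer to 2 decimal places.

36.87°

At the threshold of sliding, static friction is at its maximum μ_s N and exactly balances the weight component along the incline: mg sin θ = μ_s mg cos θ.
Hence tan θ = μ_s = 0.75, so θ = arctan(0.75) = 36.8699°.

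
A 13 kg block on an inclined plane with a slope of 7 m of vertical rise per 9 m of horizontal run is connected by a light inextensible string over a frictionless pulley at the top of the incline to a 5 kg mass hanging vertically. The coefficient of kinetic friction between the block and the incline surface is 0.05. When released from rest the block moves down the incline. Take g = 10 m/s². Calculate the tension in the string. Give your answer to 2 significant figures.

For the block on the incline: the weight component along the slope is m₁g sin 37.87° = 13 × 10 × 0.6139 = 79.807 N and the normal force is N = m₁g cos 37.87° = 102.616 N.
Kinetic friction opposes the block's motion down the incline: f = μN = 0.05 × 102.616 = 5.131 N acting up the slope.
Newton's second law for the block (down-slope positive): 79.807 − 5.131 − T = 13 a. For the hanging mass (upward positive): T − 5 × 10 = 5 a.
Adding the two equations eliminates T: 24.676 = 18 a, so a = 1.3709 m/s².
Then from the hanging mass's equation, T = 5 × (10 + 1.3709) = 56.855 N.

57 N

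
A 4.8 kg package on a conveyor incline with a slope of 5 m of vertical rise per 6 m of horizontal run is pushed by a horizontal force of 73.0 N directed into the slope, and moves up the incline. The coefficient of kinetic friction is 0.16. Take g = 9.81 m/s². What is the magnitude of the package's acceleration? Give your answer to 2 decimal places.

2.64 m/s²

The horizontal push has components F cos 39.81° = 73.0 × 0.7682 = 56.079 N up the incline and F sin 39.81° = 73.0 × 0.6402 = 46.735 N pressing into the surface.
The normal force is therefore N = mg cos 39.81° + F sin 39.81° = 36.173 + 46.735 = 82.908 N, and kinetic friction down the slope is μN = 0.16 × 82.908 = 13.265 N.
Along the incline: F cos 39.81° − mg sin 39.81° − μN = ma, so 56.079 − 30.146 − 13.265 = 4.8 a, giving a = 2.6392 m/s².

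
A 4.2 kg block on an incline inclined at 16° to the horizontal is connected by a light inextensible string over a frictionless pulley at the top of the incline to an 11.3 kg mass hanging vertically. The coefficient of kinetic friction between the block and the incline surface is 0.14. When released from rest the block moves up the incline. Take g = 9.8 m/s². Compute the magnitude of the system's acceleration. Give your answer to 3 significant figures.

For the block on the incline: the weight component along the slope is m₁g sin 16° = 4.2 × 9.8 × 0.2756 = 11.344 N and the normal force is N = m₁g cos 16° = 39.566 N.
Kinetic friction opposes the block's motion up the incline: f = μN = 0.14 × 39.566 = 5.539 N acting down the slope.
Newton's second law for the block (up-slope positive): T − 11.344 − 5.539 = 4.2 a. For the hanging mass (downward positive): 11.3 × 9.8 − T = 11.3 a.
Adding the two equations eliminates T: 93.857 = 15.5 a, so a = 6.0553 m/s².

6.06 m/s²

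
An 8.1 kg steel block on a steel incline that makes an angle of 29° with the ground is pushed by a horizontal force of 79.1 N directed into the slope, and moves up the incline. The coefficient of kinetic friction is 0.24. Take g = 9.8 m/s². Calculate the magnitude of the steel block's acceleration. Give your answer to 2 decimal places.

The horizontal push has components F cos 29° = 79.1 × 0.8746 = 69.181 N up the incline and F sin 29° = 79.1 × 0.4848 = 38.348 N pressing into the surface.
The normal force is therefore N = mg cos 29° + F sin 29° = 69.426 + 38.348 = 107.774 N, and kinetic friction down the slope is μN = 0.24 × 107.774 = 25.866 N.
Along the incline: F cos 29° − mg sin 29° − μN = ma, so 69.181 − 38.483 − 25.866 = 8.1 a, giving a = 0.5965 m/s².

0.60 m/s²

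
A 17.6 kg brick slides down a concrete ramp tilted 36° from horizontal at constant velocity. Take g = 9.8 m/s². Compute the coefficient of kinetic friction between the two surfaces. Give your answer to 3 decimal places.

At constant velocity the net force along the incline is zero: mg sin 36° = μ mg cos 36°.
So μ = tan 36° = 0.5878 / 0.8090 = 0.7266.

0.727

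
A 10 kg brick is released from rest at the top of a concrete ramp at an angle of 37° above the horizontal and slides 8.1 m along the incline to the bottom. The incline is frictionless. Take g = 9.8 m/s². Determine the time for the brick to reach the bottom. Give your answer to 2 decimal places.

1.66 s

The weight component along the incline is mg sin 37° = 58.978 N and the normal force is N = mg cos 37° = 78.266 N.
With no friction, a = g sin 37° = 5.8978 m/s².
Starting from rest, L = ½at², so t = √(2L/a) = √(2 × 8.1 / 5.8978) = 1.6573 s.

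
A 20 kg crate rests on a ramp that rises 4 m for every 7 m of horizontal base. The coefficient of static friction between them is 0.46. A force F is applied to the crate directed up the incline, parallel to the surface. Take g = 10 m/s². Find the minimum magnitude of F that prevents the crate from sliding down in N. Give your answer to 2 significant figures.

The normal force is N = mg cos 29.74° = 173.649 N. With F at its minimum the crate is on the verge of sliding down, so static friction is at its maximum μ_s N = 0.46 × 173.649 = 79.879 N and acts up the slope.
Equilibrium along the incline: F + μ_s N = mg sin 29.74°, so F = 99.228 − 79.879 = 19.349 N.

19 N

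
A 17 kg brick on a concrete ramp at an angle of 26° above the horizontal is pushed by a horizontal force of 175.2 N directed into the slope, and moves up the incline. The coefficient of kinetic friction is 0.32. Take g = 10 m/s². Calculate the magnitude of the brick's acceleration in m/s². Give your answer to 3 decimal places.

0.557 m/s²

The horizontal push has components F cos 26° = 175.2 × 0.8988 = 157.470 N up the incline and F sin 26° = 175.2 × 0.4384 = 76.808 N pressing into the surface.
The normal force is therefore N = mg cos 26° + F sin 26° = 152.796 + 76.808 = 229.604 N, and kinetic friction down the slope is μN = 0.32 × 229.604 = 73.473 N.
Along the incline: F cos 26° − mg sin 26° − μN = ma, so 157.470 − 74.528 − 73.473 = 17 a, giving a = 0.5570 m/s².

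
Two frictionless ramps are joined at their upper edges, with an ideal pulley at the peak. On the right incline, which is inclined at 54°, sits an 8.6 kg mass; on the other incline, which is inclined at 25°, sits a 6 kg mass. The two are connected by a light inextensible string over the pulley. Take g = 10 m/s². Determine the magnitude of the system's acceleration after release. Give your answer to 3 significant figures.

Resolve each weight along its own incline: the 8.6 kg mass has component 8.6 × 10 × sin 54° = 69.575 N down its slope, and the 6 kg mass has 6 × 10 × sin 25° = 25.357 N down its slope.
The 8.6 kg side's 69.575 N exceeds the other side's 25.357 N, so that mass slides down and the 6 kg mass slides up. Taking that direction as positive, Newton's second law for the whole system gives 69.575 − 25.357 = (8.6 + 6) a, so a = 44.218 / 14.6 = 3.0286 m/s².

3.03 m/s²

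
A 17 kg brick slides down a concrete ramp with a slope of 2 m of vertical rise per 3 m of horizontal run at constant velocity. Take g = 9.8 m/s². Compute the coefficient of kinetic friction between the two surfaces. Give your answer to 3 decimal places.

At constant velocity the net force along the incline is zero: mg sin 33.69° = μ mg cos 33.69°.
So μ = tan 33.69° = 0.5547 / 0.8321 = 0.6666.

0.667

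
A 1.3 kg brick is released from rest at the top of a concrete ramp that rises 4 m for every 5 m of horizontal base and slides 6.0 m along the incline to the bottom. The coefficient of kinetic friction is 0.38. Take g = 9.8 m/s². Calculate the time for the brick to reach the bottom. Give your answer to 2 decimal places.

The weight component along the incline is mg sin 38.66° = 7.959 N and the normal force is N = mg cos 38.66° = 9.948 N.
Friction up the slope is f = μN = 0.38 × 9.948 = 3.780 N, so the net downslope force is 7.959 − 3.780 = 4.179 N and a = 4.179 / 1.3 = 3.2146 m/s².
Starting from rest, L = ½at², so t = √(2L/a) = √(2 × 6.0 / 3.2146) = 1.9321 s.

1.93 s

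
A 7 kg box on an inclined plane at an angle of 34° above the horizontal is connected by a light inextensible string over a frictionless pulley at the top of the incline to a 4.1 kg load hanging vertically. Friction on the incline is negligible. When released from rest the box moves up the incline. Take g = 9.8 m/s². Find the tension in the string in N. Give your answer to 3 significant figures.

39.5 N

For the box on the incline: the weight component along the slope is m₁g sin 34° = 7 × 9.8 × 0.5592 = 38.361 N and the normal force is N = m₁g cos 34° = 56.872 N.
Newton's second law for the box (up-slope positive): T − 38.361 = 7 a. For the hanging load (downward positive): 4.1 × 9.8 − T = 4.1 a.
Adding the two equations eliminates T: 1.819 = 11.1 a, so a = 0.1639 m/s².
Then from the hanging load's equation, T = 4.1 × (9.8 − 0.1639) = 39.508 N.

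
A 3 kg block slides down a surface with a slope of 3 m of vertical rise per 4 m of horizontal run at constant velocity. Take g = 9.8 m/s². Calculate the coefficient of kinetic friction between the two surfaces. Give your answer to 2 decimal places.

0.75

At constant velocity the net force along the incline is zero: mg sin 36.87° = μ mg cos 36.87°.
So μ = tan 36.87° = 0.6000 / 0.8000 = 0.7500.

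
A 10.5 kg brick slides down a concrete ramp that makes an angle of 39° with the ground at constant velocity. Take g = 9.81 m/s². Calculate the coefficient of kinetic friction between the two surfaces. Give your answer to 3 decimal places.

0.810

At constant velocity the net force along the incline is zero: mg sin 39° = μ mg cos 39°.
So μ = tan 39° = 0.6293 / 0.7771 = 0.8098.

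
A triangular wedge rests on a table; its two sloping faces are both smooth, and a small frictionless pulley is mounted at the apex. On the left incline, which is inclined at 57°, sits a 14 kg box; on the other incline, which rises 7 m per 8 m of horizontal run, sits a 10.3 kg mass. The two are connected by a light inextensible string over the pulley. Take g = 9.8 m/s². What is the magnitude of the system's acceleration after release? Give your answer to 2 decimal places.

2.00 m/s²

Resolve each weight along its own incline: the 14 kg mass has component 14 × 9.8 × sin 57° = 115.066 N down its slope, and the 10.3 kg mass has 10.3 × 9.8 × sin 41.19° = 66.469 N down its slope.
The 14 kg side's 115.066 N exceeds the other side's 66.469 N, so that mass slides down and the 10.3 kg mass slides up. Taking that direction as positive, Newton's second law for the whole system gives 115.066 − 66.469 = (14 + 10.3) a, so a = 48.597 / 24.3 = 1.9999 m/s².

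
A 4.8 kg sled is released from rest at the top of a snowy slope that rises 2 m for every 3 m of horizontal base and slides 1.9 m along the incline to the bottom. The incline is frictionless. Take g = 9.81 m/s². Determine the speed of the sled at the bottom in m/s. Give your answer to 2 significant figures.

The weight component along the incline is mg sin 33.69° = 26.120 N and the normal force is N = mg cos 33.69° = 39.180 N.
With no friction, a = g sin 33.69° = 5.4416 m/s².
Starting from rest over a distance of 1.9 m, v² = 2aL = 2 × 5.4416 × 1.9 = 20.6781, so v = 4.5473 m/s.

4.5 m/s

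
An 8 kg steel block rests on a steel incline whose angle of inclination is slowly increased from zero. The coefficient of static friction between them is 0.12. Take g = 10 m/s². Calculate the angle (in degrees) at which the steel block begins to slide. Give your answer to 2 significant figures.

At the threshold of sliding, static friction is at its maximum μ_s N and exactly balances the weight component along the incline: mg sin θ = μ_s mg cos θ.
Hence tan θ = μ_s = 0.12, so θ = arctan(0.12) = 6.8428°.

6.8°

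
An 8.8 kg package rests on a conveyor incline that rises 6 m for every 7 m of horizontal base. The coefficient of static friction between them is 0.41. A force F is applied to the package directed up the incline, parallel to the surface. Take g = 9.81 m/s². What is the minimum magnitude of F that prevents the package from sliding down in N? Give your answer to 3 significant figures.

29.3 N

The normal force is N = mg cos 40.60° = 65.545 N. With F at its minimum the package is on the verge of sliding down, so static friction is at its maximum μ_s N = 0.41 × 65.545 = 26.873 N and acts up the slope.
Equilibrium along the incline: F + μ_s N = mg sin 40.60°, so F = 56.182 − 26.873 = 29.309 N.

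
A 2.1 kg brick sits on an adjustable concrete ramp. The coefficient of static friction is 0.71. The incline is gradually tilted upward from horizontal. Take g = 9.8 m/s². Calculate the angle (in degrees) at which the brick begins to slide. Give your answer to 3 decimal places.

35.375°

At the threshold of sliding, static friction is at its maximum μ_s N and exactly balances the weight component along the incline: mg sin θ = μ_s mg cos θ.
Hence tan θ = μ_s = 0.71, so θ = arctan(0.71) = 35.3748°.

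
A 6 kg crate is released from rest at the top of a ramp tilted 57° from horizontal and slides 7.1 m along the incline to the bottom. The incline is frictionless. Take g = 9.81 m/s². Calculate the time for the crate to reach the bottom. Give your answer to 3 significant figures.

The weight component along the incline is mg sin 57° = 49.364 N and the normal force is N = mg cos 57° = 32.057 N.
With no friction, a = g sin 57° = 8.2274 m/s².
Starting from rest, L = ½at², so t = √(2L/a) = √(2 × 7.1 / 8.2274) = 1.3138 s.

1.31 s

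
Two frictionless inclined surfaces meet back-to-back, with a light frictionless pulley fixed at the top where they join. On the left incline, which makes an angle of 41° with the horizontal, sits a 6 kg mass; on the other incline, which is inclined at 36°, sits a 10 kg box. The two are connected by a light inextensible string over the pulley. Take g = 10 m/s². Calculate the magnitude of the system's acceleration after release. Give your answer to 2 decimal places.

Resolve each weight along its own incline: the 6 kg mass has component 6 × 10 × sin 41° = 39.364 N down its slope, and the 10 kg mass has 10 × 10 × sin 36° = 58.779 N down its slope.
The 10 kg side's 58.779 N exceeds the other side's 39.364 N, so that mass slides down and the 6 kg mass slides up. Taking that direction as positive, Newton's second law for the whole system gives 58.779 − 39.364 = (6 + 10) a, so a = 19.415 / 16 = 1.2134 m/s².

1.21 m/s²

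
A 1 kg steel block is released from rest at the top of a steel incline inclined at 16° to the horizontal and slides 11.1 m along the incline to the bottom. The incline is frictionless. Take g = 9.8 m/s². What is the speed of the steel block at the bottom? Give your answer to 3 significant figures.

The weight component along the incline is mg sin 16° = 2.701 N and the normal force is N = mg cos 16° = 9.420 N.
With no friction, a = g sin 16° = 2.7012 m/s².
Starting from rest over a distance of 11.1 m, v² = 2aL = 2 × 2.7012 × 11.1 = 59.9666, so v = 7.7438 m/s.

7.74 m/s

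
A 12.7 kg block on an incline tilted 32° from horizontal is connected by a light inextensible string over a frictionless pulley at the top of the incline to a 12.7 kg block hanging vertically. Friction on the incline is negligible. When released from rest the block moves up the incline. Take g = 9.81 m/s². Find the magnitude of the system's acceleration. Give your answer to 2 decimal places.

For the block on the incline: the weight component along the slope is m₁g sin 32° = 12.7 × 9.81 × 0.5299 = 66.019 N and the normal force is N = m₁g cos 32° = 105.656 N.
Newton's second law for the block (up-slope positive): T − 66.019 = 12.7 a. For the hanging block (downward positive): 12.7 × 9.81 − T = 12.7 a.
Adding the two equations eliminates T: 58.568 = 25.4 a, so a = 2.3058 m/s².

2.31 m/s²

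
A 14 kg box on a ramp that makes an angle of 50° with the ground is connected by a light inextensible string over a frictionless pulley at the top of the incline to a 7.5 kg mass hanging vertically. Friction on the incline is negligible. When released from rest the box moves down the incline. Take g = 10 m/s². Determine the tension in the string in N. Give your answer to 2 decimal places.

For the box on the incline: the weight component along the slope is m₁g sin 50° = 14 × 10 × 0.7660 = 107.240 N and the normal force is N = m₁g cos 50° = 89.990 N.
Newton's second law for the box (down-slope positive): 107.240 − T = 14 a. For the hanging mass (upward positive): T − 7.5 × 10 = 7.5 a.
Adding the two equations eliminates T: 32.240 = 21.5 a, so a = 1.4995 m/s².
Then from the hanging mass's equation, T = 7.5 × (10 + 1.4995) = 86.246 N.

86.25 N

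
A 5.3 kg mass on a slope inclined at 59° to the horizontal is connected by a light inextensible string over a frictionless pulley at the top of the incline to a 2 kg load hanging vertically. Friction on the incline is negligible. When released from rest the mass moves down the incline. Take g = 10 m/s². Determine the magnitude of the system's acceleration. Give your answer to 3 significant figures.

3.48 m/s²

For the mass on the incline: the weight component along the slope is m₁g sin 59° = 5.3 × 10 × 0.8572 = 45.432 N and the normal force is N = m₁g cos 59° = 27.297 N.
Newton's second law for the mass (down-slope positive): 45.432 − T = 5.3 a. For the hanging load (upward positive): T − 2 × 10 = 2 a.
Adding the two equations eliminates T: 25.432 = 7.3 a, so a = 3.4838 m/s².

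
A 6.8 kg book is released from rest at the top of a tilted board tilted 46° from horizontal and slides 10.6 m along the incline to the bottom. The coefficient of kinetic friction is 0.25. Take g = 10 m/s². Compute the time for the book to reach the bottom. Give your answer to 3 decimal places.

The weight component along the incline is mg sin 46° = 48.915 N and the normal force is N = mg cos 46° = 47.237 N.
Friction up the slope is f = μN = 0.25 × 47.237 = 11.809 N, so the net downslope force is 48.915 − 11.809 = 37.106 N and a = 37.106 / 6.8 = 5.4568 m/s².
Starting from rest, L = ½at², so t = √(2L/a) = √(2 × 10.6 / 5.4568) = 1.9711 s.

1.971 s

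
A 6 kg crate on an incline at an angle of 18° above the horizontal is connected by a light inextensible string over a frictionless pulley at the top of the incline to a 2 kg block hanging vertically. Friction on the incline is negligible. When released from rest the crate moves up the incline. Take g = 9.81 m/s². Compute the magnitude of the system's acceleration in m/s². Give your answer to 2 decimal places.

For the crate on the incline: the weight component along the slope is m₁g sin 18° = 6 × 9.81 × 0.3090 = 18.188 N and the normal force is N = m₁g cos 18° = 55.979 N.
Newton's second law for the crate (up-slope positive): T − 18.188 = 6 a. For the hanging block (downward positive): 2 × 9.81 − T = 2 a.
Adding the two equations eliminates T: 1.432 = 8 a, so a = 0.1790 m/s².

0.18 m/s²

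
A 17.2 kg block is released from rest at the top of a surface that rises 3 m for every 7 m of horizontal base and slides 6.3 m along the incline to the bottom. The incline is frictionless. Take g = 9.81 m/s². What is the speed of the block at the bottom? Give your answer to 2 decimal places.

The weight component along the incline is mg sin 23.20° = 66.467 N and the normal force is N = mg cos 23.20° = 155.089 N.
With no friction, a = g sin 23.20° = 3.8643 m/s².
Starting from rest over a distance of 6.3 m, v² = 2aL = 2 × 3.8643 × 6.3 = 48.6902, so v = 6.9778 m/s.

6.98 m/s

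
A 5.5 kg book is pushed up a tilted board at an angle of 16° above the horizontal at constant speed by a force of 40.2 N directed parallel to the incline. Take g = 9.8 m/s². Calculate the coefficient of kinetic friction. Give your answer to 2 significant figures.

At constant speed ΣF = 0 along the incline. The applied 40.2 N acts up the slope; the weight component mg sin 16° = 14.857 N and kinetic friction μN both act down the slope.
So 40.2 = 14.857 + μ × 51.812, giving μ = (40.2 − 14.857) / 51.812 = 0.4891.

0.49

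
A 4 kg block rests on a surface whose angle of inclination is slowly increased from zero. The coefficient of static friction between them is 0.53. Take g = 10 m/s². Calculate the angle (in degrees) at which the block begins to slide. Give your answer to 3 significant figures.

27.9°

At the threshold of sliding, static friction is at its maximum μ_s N and exactly balances the weight component along the incline: mg sin θ = μ_s mg cos θ.
Hence tan θ = μ_s = 0.53, so θ = arctan(0.53) = 27.9236°.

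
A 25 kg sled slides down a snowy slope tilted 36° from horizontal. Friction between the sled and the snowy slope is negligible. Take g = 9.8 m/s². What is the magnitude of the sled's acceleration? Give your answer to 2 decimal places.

Resolving the weight along the incline: the component pulling the sled down the slope is mg sin 36° = 25 × 9.8 × 0.5878 = 144.011 N, and the normal force is N = mg cos 36° = 25 × 9.8 × 0.8090 = 198.205 N.
With no friction the net force along the incline is 144.011 N, so a = g sin 36° = 144.011 / 25 = 5.7604 m/s².

5.76 m/s²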